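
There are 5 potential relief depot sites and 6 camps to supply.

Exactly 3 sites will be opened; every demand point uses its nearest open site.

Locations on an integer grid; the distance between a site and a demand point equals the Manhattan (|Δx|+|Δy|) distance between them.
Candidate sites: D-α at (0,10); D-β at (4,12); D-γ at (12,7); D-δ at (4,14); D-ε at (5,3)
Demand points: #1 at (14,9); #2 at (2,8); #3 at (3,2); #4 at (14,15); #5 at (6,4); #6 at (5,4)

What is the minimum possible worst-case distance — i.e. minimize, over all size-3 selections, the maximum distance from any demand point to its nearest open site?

Open {D-α, D-γ, D-ε}.
  Farthest demand point is #4 at distance 10 (to D-γ); all others are ≤ 10.
With {D-β, D-γ, D-ε} the worst case is 10.
With {D-γ, D-δ, D-ε} the worst case is 10.
No size-3 selection achieves below 10.

10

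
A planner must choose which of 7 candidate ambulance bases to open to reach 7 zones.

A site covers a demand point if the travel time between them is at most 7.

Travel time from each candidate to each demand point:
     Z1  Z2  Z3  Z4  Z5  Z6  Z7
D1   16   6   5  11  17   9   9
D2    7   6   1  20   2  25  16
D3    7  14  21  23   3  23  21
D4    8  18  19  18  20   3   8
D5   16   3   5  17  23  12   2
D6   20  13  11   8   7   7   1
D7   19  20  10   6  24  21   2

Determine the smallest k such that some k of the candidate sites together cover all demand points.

Coverage sets (demand points within 7 of each site):
  D1: {Z2, Z3}
  D2: {Z1, Z2, Z3, Z5}
  D3: {Z1, Z5}
  D4: {Z6}
  D5: {Z2, Z3, Z7}
  D6: {Z5, Z6, Z7}
  D7: {Z4, Z7}
No 2 sites suffice: every size-2 union leaves at least one demand point uncovered.
But {D2, D4, D7} covers everything, so the minimum is 3.

3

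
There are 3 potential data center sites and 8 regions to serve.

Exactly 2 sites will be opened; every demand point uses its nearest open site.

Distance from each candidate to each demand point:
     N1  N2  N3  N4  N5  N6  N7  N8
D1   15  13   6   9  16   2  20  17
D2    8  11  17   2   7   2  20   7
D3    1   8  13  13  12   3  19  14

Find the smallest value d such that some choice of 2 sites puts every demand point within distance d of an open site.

Open {D1, D3}.
  Farthest demand point is N7 at distance 19 (to D3); all others are ≤ 19.
With {D2, D3} the worst case is 19.
With {D1, D2} the worst case is 20.
No size-2 selection achieves below 19.

19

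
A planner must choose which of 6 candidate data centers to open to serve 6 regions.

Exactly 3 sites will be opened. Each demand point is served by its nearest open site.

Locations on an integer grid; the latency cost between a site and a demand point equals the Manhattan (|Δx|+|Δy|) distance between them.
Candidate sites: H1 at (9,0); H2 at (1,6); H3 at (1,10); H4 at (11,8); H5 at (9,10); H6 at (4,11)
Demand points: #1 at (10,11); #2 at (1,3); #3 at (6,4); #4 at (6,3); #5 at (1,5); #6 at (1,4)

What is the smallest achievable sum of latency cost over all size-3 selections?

21

Open {H1, H2, H5}.
  #1→H5 2, #2→H2 3, #3→H1 7, #4→H1 6, #5→H2 1, #6→H2 2  ⇒ total 21.
Compare {H1, H2, H4}: total 23.
Compare {H2, H3, H5}: total 23.
No size-3 selection does better; minimum is 21.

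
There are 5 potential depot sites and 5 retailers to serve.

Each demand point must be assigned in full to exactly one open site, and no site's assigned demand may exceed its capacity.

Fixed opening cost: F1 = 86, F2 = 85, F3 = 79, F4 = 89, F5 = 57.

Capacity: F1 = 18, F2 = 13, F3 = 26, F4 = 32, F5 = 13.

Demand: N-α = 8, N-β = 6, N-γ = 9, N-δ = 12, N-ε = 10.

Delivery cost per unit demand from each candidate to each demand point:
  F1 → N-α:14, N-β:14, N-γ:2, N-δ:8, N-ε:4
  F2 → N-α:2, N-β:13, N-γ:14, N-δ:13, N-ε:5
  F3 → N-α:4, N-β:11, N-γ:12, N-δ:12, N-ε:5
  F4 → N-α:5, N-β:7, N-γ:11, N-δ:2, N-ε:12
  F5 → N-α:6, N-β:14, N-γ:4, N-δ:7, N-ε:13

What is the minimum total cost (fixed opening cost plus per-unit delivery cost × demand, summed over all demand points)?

Open {F3, F4, F5}; cheapest assignment that respects the capacities:
  F3 (cap 26, load 18): N-α, N-ε — cost 8×4 + 10×5 = 82
  F4 (cap 32, load 18): N-β, N-δ — cost 6×7 + 12×2 = 66
  F5 (cap 13, load 9): N-γ — cost 9×4 = 36
  Shipping 184, fixed 225 → total 409.
  Any other capacity-feasible assignment to {F3, F4, F5} ships for at least 184.
Compare {F1, F4, F5}: its best feasible assignment gives total 414.
Compare {F3, F4}: its best feasible assignment gives total 415.
Every other set of open sites that can feasibly serve all demand totals ≥ 414 even under its best assignment. Minimum: 409.

409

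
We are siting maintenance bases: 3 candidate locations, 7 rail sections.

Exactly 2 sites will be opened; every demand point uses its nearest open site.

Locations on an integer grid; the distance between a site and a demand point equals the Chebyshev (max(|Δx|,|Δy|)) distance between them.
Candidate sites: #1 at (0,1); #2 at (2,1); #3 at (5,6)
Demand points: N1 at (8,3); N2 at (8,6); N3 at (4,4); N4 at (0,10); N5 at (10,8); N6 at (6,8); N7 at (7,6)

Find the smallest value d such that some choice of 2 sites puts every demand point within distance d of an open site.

5

Open {#1, #3}.
  Farthest demand point is N4 at distance 5 (to #3); all others are ≤ 5.
With {#2, #3} the worst case is 5.
With {#1, #2} the worst case is 9.
No size-2 selection achieves below 5.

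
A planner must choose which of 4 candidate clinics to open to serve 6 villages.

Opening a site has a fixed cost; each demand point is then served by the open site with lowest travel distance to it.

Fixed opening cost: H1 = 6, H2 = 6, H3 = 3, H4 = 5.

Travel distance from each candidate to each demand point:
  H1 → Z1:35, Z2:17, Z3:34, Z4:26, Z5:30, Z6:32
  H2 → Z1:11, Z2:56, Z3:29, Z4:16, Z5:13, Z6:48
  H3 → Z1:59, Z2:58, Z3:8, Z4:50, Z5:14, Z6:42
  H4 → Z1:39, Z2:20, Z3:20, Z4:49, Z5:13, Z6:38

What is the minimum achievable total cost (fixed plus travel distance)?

112

Open {H1, H2, H3}: assign each demand point to its cheapest open site.
  Z1→H2 11, Z2→H1 17, Z3→H3 8, Z4→H2 16, Z5→H2 13, Z6→H1 32
  travel distance 97, fixed 15 → total 112.
Compare {H1, H2, H3, H4}: travel distance 97 + fixed 20 = 117.
Compare {H2, H3, H4}: travel distance 106 + fixed 14 = 120.
Compare {H1, H2, H4}: travel distance 109 + fixed 17 = 126.
All other subsets cost ≥ 117. Minimum total cost: 112.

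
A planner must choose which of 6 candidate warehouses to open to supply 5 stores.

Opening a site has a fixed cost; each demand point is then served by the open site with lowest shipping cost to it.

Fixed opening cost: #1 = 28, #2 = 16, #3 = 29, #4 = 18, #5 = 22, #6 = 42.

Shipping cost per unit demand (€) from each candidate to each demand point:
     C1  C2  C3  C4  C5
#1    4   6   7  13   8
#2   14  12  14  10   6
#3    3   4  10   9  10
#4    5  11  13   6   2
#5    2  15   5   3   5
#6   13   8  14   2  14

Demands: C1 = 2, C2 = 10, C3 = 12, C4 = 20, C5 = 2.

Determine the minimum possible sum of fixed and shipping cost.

Open {#3, #5}: assign each demand point to its cheapest open site.
  C1→#5 2×2=4, C2→#3 10×4=40, C3→#5 12×5=60, C4→#5 20×3=60, C5→#5 2×5=10
  shipping cost 174, fixed 51 → total 225.
Compare {#3, #4, #5}: shipping cost 168 + fixed 69 = 237.
Compare {#2, #3, #5}: shipping cost 174 + fixed 67 = 241.
Compare {#1, #5}: shipping cost 194 + fixed 50 = 244.
All other subsets cost ≥ 237. Minimum total cost: 225.

225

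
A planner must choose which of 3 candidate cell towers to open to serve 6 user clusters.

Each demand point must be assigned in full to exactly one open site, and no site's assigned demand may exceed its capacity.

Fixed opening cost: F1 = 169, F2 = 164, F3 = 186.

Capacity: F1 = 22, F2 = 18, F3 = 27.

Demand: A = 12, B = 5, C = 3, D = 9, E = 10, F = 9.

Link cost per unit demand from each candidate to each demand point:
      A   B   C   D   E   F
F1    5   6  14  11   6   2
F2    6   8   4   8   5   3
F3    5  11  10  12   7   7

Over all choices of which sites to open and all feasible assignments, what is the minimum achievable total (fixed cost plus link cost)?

Open {F1, F3}; cheapest assignment that respects the capacities:
  F1 (cap 22, load 21): A, F — cost 12×5 + 9×2 = 78
  F3 (cap 27, load 27): B, C, D, E — cost 5×11 + 3×10 + 9×12 + 10×7 = 263
  Shipping 341, fixed 355 → total 696.
  Any other capacity-feasible assignment to {F1, F3} ships for at least 341.
Compare {F1, F2, F3}: its best feasible assignment gives total 781.
Every other set of open sites that can feasibly serve all demand totals ≥ 781 even under its best assignment. Minimum: 696.

696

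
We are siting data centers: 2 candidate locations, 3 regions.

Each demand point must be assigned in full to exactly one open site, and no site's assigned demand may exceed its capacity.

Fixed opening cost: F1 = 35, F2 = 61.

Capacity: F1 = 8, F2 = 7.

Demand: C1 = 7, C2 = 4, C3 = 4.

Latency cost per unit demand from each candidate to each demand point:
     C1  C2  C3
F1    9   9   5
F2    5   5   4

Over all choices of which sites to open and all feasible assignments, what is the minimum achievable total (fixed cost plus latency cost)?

187

Open {F1, F2}; cheapest assignment that respects the capacities:
  F1 (cap 8, load 8): C2, C3 — cost 4×9 + 4×5 = 56
  F2 (cap 7, load 7): C1 — cost 7×5 = 35
  Shipping 91, fixed 96 → total 187.
  Any other capacity-feasible assignment to {F1, F2} ships for at least 91.
Total demand is 15 and no other set of sites has combined capacity ≥ 15, so {F1, F2} is the only feasible choice of open sites. Minimum: 187.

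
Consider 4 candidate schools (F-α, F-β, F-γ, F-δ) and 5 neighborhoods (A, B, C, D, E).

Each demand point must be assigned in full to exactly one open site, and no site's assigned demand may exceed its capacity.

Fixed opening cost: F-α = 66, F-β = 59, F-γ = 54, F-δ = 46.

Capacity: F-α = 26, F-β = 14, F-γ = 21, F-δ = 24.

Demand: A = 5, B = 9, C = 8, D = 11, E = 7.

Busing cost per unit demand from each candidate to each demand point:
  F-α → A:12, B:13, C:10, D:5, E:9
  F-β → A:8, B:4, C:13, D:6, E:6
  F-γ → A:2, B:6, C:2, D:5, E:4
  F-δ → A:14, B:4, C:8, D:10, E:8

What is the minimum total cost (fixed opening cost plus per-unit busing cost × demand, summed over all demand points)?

Open {F-γ, F-δ}; cheapest assignment that respects the capacities:
  F-γ (cap 21, load 20): A, C, E — cost 5×2 + 8×2 + 7×4 = 54
  F-δ (cap 24, load 20): B, D — cost 9×4 + 11×10 = 146
  Shipping 200, fixed 100 → total 300.
  Any other capacity-feasible assignment to {F-γ, F-δ} ships for at least 200.
Compare {F-α, F-γ, F-δ}: its best feasible assignment gives total 311.
Compare {F-β, F-γ, F-δ}: its best feasible assignment gives total 315.
Every other set of open sites that can feasibly serve all demand totals ≥ 311 even under its best assignment. Minimum: 300.

300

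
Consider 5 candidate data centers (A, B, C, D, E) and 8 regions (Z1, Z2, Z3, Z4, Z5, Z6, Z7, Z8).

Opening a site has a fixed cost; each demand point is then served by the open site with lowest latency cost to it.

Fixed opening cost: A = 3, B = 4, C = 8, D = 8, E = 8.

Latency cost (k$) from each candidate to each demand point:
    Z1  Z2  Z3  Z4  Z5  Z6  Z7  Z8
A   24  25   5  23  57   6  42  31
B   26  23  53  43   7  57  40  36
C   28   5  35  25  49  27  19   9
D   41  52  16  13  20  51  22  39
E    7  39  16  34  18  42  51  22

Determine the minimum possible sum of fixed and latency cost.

102

Open {A, B, C, D, E}: assign each demand point to its cheapest open site.
  Z1→E 7, Z2→C 5, Z3→A 5, Z4→D 13, Z5→B 7, Z6→A 6, Z7→C 19, Z8→C 9
  latency cost 71, fixed 31 → total 102.
Compare {A, B, C, E}: latency cost 81 + fixed 23 = 104.
Compare {A, C, D, E}: latency cost 82 + fixed 27 = 109.
Compare {A, C, E}: latency cost 92 + fixed 19 = 111.
All other subsets cost ≥ 104. Minimum total cost: 102.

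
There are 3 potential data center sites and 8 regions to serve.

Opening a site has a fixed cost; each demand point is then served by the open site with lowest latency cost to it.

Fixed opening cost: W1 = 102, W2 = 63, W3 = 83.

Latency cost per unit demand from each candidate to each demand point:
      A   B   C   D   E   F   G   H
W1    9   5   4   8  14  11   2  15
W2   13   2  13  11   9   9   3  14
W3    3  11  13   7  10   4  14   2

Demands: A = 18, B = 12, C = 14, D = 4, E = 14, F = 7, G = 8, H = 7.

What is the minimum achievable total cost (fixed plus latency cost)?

581

Open {W1, W3}: assign each demand point to its cheapest open site.
  A→W3 18×3=54, B→W1 12×5=60, C→W1 14×4=56, D→W3 4×7=28, E→W3 14×10=140, F→W3 7×4=28, G→W1 8×2=16, H→W3 7×2=14
  latency cost 396, fixed 185 → total 581.
Compare {W1, W2, W3}: latency cost 346 + fixed 248 = 594.
Compare {W2, W3}: latency cost 480 + fixed 146 = 626.
Compare {W1, W2}: latency cost 577 + fixed 165 = 742.
All other subsets cost ≥ 594. Minimum total cost: 581.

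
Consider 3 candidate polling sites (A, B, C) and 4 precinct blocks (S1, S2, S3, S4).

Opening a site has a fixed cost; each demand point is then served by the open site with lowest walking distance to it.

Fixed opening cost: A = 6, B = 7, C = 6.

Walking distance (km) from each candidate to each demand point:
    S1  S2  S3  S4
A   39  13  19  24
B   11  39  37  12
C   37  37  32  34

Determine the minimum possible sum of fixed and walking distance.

68

Open {A, B}: assign each demand point to its cheapest open site.
  S1→B 11, S2→A 13, S3→A 19, S4→B 12
  walking distance 55, fixed 13 → total 68.
Compare {A, B, C}: walking distance 55 + fixed 19 = 74.
Compare {A}: walking distance 95 + fixed 6 = 101.
Compare {A, C}: walking distance 93 + fixed 12 = 105.
All other subsets cost ≥ 74. Minimum total cost: 68.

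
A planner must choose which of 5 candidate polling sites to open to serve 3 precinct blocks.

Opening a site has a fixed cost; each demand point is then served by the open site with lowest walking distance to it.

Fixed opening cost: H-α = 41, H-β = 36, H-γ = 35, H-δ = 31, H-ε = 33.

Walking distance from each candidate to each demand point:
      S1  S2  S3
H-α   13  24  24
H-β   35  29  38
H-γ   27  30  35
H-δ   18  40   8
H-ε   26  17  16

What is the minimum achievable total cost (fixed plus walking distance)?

92

Open {H-ε}: assign each demand point to its cheapest open site.
  S1→H-ε 26, S2→H-ε 17, S3→H-ε 16
  walking distance 59, fixed 33 → total 92.
Compare {H-δ}: walking distance 66 + fixed 31 = 97.
Compare {H-α}: walking distance 61 + fixed 41 = 102.
Compare {H-δ, H-ε}: walking distance 43 + fixed 64 = 107.
All other subsets cost ≥ 97. Minimum total cost: 92.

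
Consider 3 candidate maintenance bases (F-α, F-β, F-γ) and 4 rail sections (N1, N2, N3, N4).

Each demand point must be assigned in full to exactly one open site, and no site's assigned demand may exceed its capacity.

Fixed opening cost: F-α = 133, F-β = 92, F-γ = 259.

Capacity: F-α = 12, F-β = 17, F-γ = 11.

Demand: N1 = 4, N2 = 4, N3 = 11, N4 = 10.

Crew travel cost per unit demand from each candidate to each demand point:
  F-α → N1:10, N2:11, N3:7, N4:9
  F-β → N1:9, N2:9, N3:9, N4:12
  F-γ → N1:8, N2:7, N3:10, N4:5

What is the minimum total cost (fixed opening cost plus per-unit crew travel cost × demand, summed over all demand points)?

Open {F-α, F-β, F-γ}; cheapest assignment that respects the capacities:
  F-α (cap 12, load 11): N3 — cost 11×7 = 77
  F-β (cap 17, load 8): N1, N2 — cost 4×9 + 4×9 = 72
  F-γ (cap 11, load 10): N4 — cost 10×5 = 50
  Shipping 199, fixed 484 → total 683.
  Any other capacity-feasible assignment to {F-α, F-β, F-γ} ships for at least 199.
Total demand is 29; every other set of sites either has combined capacity below 29 or cannot fit the demands without splitting one across sites, so {F-α, F-β, F-γ} is the only feasible choice of open sites. Minimum: 683.

683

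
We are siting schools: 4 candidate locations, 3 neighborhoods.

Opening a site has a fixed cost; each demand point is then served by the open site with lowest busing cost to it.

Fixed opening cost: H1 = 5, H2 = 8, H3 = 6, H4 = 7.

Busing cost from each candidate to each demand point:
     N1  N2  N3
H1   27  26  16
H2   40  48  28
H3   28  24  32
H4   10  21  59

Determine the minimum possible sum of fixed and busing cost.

Open {H1, H4}: assign each demand point to its cheapest open site.
  N1→H4 10, N2→H4 21, N3→H1 16
  busing cost 47, fixed 12 → total 59.
Compare {H1, H3, H4}: busing cost 47 + fixed 18 = 65.
Compare {H1, H2, H4}: busing cost 47 + fixed 20 = 67.
Compare {H1, H2, H3, H4}: busing cost 47 + fixed 26 = 73.
All other subsets cost ≥ 65. Minimum total cost: 59.

59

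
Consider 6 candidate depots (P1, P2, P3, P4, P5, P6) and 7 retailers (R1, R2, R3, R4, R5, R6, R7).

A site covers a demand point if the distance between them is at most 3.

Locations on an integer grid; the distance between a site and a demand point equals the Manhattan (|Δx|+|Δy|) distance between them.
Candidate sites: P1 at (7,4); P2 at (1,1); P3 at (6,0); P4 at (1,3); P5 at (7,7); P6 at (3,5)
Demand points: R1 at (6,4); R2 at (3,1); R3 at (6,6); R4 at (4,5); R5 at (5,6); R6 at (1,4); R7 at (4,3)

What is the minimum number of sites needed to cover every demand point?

Coverage sets (demand points within 3 of each site):
  P1: {R1, R3}
  P2: {R2, R6}
  P3: {}
  P4: {R6, R7}
  P5: {R3, R5}
  P6: {R4, R5, R6, R7}
No 2 sites suffice: every size-2 union leaves at least one demand point uncovered.
But {P1, P2, P6} covers everything, so the minimum is 3.

3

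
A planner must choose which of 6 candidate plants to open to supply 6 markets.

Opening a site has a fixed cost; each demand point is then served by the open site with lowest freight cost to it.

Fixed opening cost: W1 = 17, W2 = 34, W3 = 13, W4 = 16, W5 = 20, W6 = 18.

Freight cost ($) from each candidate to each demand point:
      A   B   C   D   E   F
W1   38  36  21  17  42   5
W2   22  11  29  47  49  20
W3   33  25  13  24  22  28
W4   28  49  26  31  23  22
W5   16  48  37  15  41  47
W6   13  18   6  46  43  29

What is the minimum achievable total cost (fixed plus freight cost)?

129

Open {W1, W3, W6}: assign each demand point to its cheapest open site.
  A→W6 13, B→W6 18, C→W6 6, D→W1 17, E→W3 22, F→W1 5
  freight cost 81, fixed 48 → total 129.
Compare {W1, W4, W6}: freight cost 82 + fixed 51 = 133.
Compare {W1, W6}: freight cost 101 + fixed 35 = 136.
Compare {W3, W6}: freight cost 111 + fixed 31 = 142.
All other subsets cost ≥ 133. Minimum total cost: 129.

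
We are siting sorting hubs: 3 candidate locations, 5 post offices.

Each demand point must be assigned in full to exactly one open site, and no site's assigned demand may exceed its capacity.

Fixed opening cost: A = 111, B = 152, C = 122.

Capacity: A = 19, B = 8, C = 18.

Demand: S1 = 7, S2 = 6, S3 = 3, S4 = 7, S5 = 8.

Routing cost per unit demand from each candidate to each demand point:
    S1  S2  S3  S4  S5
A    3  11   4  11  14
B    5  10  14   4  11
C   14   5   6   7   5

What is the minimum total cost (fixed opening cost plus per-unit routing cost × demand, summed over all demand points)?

413

Open {A, C}; cheapest assignment that respects the capacities:
  A (cap 19, load 17): S1, S3, S4 — cost 7×3 + 3×4 + 7×11 = 110
  C (cap 18, load 14): S2, S5 — cost 6×5 + 8×5 = 70
  Shipping 180, fixed 233 → total 413.
  Any other capacity-feasible assignment to {A, C} ships for at least 180.
Compare {A, B, C}: its best feasible assignment gives total 516.
Every other set of open sites that can feasibly serve all demand totals ≥ 516 even under its best assignment. Minimum: 413.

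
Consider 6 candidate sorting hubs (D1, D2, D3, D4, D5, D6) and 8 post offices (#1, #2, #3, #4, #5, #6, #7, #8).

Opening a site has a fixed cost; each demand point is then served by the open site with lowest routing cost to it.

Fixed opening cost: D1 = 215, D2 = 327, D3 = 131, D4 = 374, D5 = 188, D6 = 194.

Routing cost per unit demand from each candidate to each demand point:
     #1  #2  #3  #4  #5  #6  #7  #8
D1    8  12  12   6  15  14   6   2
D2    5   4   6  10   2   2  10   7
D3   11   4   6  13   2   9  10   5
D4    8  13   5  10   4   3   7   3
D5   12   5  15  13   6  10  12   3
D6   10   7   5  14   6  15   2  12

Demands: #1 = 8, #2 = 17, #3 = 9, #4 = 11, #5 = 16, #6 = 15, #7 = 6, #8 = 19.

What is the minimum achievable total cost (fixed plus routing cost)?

806

Open {D3}: assign each demand point to its cheapest open site.
  #1→D3 8×11=88, #2→D3 17×4=68, #3→D3 9×6=54, #4→D3 11×13=143, #5→D3 16×2=32, #6→D3 15×9=135, #7→D3 6×10=60, #8→D3 19×5=95
  routing cost 675, fixed 131 → total 806.
Compare {D1, D3}: routing cost 493 + fixed 346 = 839.
Compare {D2}: routing cost 527 + fixed 327 = 854.
Compare {D1, D2}: routing cost 364 + fixed 542 = 906.
All other subsets cost ≥ 839. Minimum total cost: 806.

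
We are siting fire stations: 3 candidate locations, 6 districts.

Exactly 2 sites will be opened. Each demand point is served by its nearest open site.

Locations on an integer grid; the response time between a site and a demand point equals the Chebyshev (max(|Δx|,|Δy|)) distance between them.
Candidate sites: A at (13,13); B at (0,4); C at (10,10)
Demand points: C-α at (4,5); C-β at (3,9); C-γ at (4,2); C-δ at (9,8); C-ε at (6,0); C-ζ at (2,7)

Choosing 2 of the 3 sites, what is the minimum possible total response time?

24

Open {B, C}.
  C-α→B 4, C-β→B 5, C-γ→B 4, C-δ→C 2, C-ε→B 6, C-ζ→B 3  ⇒ total 24.
Compare {A, B}: total 27.
Compare {A, C}: total 41.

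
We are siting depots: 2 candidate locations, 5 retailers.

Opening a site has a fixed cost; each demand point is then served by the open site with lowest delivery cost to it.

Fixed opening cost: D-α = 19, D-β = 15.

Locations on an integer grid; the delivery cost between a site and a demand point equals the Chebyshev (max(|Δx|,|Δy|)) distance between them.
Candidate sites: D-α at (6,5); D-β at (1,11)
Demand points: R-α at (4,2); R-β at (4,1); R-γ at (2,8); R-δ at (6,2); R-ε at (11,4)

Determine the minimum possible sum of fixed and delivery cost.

Open {D-α}: assign each demand point to its cheapest open site.
  R-α→D-α 3, R-β→D-α 4, R-γ→D-α 4, R-δ→D-α 3, R-ε→D-α 5
  delivery cost 19, fixed 19 → total 38.
Compare {D-α, D-β}: delivery cost 18 + fixed 34 = 52.
Compare {D-β}: delivery cost 41 + fixed 15 = 56.

38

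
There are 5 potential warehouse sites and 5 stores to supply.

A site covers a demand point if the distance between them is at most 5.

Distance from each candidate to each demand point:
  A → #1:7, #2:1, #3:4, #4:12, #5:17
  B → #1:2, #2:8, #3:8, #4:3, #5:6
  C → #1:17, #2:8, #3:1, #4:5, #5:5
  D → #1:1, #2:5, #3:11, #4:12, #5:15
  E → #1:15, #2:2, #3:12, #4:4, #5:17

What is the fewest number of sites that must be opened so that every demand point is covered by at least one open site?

2

Coverage sets (demand points within 5 of each site):
  A: {#2, #3}
  B: {#1, #4}
  C: {#3, #4, #5}
  D: {#1, #2}
  E: {#2, #4}
No single site covers all 5 demand points.
But {C, D} covers everything, so the minimum is 2.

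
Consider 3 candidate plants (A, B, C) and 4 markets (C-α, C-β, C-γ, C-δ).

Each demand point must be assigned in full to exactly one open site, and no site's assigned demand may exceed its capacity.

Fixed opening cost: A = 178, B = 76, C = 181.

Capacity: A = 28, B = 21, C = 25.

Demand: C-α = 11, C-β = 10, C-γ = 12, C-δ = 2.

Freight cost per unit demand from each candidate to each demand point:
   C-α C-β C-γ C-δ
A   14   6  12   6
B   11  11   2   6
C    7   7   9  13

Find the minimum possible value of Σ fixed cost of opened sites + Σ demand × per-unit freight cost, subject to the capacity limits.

Open {B, C}; cheapest assignment that respects the capacities:
  B (cap 21, load 14): C-γ, C-δ — cost 12×2 + 2×6 = 36
  C (cap 25, load 21): C-α, C-β — cost 11×7 + 10×7 = 147
  Shipping 183, fixed 257 → total 440.
  Any other capacity-feasible assignment to {B, C} ships for at least 183.
Compare {A, B}: its best feasible assignment gives total 504.
Compare {A, B, C}: its best feasible assignment gives total 608.
Every other set of open sites that can feasibly serve all demand totals ≥ 504 even under its best assignment. Minimum: 440.

440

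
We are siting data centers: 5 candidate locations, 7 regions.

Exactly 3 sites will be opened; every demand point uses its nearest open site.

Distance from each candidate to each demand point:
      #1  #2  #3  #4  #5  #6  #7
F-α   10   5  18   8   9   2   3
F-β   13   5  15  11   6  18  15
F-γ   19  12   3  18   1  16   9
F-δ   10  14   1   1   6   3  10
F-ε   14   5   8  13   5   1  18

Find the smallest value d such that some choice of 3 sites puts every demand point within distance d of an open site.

10

Open {F-α, F-β, F-γ}.
  Farthest demand point is #1 at distance 10 (to F-α); all others are ≤ 10.
With {F-α, F-β, F-δ} the worst case is 10.
With {F-α, F-β, F-ε} the worst case is 10.
No size-3 selection achieves below 10.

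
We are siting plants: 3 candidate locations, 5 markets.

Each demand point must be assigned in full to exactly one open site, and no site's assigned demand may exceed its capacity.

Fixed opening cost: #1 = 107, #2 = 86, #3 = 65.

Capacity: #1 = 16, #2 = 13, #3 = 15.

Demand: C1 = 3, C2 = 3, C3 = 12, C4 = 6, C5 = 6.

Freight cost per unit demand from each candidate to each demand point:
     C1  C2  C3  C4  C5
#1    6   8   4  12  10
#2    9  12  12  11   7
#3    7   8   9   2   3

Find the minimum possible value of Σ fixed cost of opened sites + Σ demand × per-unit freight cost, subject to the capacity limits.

292

Open {#1, #3}; cheapest assignment that respects the capacities:
  #1 (cap 16, load 15): C1, C3 — cost 3×6 + 12×4 = 66
  #3 (cap 15, load 15): C2, C4, C5 — cost 3×8 + 6×2 + 6×3 = 54
  Shipping 120, fixed 172 → total 292.
  Any other capacity-feasible assignment to {#1, #3} ships for at least 120.
Compare {#1, #2, #3}: its best feasible assignment gives total 378.
Every other set of open sites that can feasibly serve all demand totals ≥ 378 even under its best assignment. Minimum: 292.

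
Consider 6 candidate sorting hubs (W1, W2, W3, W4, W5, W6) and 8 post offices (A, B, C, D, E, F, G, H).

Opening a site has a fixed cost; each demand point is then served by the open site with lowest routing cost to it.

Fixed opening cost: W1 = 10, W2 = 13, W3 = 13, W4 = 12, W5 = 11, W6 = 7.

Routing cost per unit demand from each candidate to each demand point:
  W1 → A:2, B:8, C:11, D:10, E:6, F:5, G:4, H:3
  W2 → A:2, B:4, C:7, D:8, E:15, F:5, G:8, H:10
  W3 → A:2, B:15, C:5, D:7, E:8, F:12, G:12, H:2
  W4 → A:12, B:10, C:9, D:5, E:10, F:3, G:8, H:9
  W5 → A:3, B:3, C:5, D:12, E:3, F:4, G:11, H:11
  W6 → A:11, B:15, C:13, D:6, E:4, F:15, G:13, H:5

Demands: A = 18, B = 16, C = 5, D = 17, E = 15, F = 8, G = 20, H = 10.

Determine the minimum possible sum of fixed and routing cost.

Open {W1, W4, W5}: assign each demand point to its cheapest open site.
  A→W1 18×2=36, B→W5 16×3=48, C→W5 5×5=25, D→W4 17×5=85, E→W5 15×3=45, F→W4 8×3=24, G→W1 20×4=80, H→W1 10×3=30
  routing cost 373, fixed 33 → total 406.
Compare {W1, W3, W4, W5}: routing cost 363 + fixed 46 = 409.
Compare {W1, W4, W5, W6}: routing cost 373 + fixed 40 = 413.
Compare {W1, W3, W4, W5, W6}: routing cost 363 + fixed 53 = 416.
All other subsets cost ≥ 409. Minimum total cost: 406.

406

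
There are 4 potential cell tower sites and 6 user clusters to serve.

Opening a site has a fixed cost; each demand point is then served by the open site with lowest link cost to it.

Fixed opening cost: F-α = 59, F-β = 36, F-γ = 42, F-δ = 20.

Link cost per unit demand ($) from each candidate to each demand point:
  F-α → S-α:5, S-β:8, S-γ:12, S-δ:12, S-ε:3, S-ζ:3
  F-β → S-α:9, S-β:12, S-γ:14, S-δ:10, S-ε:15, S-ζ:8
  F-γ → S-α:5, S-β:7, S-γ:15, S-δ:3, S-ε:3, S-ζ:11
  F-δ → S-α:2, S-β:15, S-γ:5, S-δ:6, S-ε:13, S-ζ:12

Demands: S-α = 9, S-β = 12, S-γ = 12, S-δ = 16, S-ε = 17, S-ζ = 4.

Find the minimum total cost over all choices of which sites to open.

Open {F-γ, F-δ}: assign each demand point to its cheapest open site.
  S-α→F-δ 9×2=18, S-β→F-γ 12×7=84, S-γ→F-δ 12×5=60, S-δ→F-γ 16×3=48, S-ε→F-γ 17×3=51, S-ζ→F-γ 4×11=44
  link cost 305, fixed 62 → total 367.
Compare {F-β, F-γ, F-δ}: link cost 293 + fixed 98 = 391.
Compare {F-α, F-γ, F-δ}: link cost 273 + fixed 121 = 394.
Compare {F-α, F-δ}: link cost 333 + fixed 79 = 412.
All other subsets cost ≥ 391. Minimum total cost: 367.

367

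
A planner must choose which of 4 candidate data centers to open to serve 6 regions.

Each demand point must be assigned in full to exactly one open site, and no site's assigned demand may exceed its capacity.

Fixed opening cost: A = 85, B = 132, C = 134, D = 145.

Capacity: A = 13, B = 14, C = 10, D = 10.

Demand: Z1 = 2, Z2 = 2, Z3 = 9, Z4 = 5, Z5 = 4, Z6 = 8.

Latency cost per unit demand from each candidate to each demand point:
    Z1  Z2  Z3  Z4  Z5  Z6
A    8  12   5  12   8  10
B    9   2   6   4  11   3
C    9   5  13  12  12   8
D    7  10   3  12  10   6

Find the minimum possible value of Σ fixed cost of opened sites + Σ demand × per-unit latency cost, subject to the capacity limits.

Open {A, B, C}; cheapest assignment that respects the capacities:
  A (cap 13, load 13): Z3, Z5 — cost 9×5 + 4×8 = 77
  B (cap 14, load 13): Z4, Z6 — cost 5×4 + 8×3 = 44
  C (cap 10, load 4): Z1, Z2 — cost 2×9 + 2×5 = 28
  Shipping 149, fixed 351 → total 500.
  Any other capacity-feasible assignment to {A, B, C} ships for at least 149.
Compare {A, B, D}: its best feasible assignment gives total 505.
Compare {B, C, D}: its best feasible assignment gives total 558.
Every other set of open sites that can feasibly serve all demand totals ≥ 505 even under its best assignment. Minimum: 500.

500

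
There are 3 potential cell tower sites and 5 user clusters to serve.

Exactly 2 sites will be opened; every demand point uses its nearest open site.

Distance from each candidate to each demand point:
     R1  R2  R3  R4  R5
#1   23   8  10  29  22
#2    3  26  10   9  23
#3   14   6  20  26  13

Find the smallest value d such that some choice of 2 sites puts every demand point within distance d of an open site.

13

Open {#2, #3}.
  Farthest demand point is R5 at distance 13 (to #3); all others are ≤ 13.
With {#1, #2} the worst case is 22.
With {#1, #3} the worst case is 26.
No size-2 selection achieves below 13.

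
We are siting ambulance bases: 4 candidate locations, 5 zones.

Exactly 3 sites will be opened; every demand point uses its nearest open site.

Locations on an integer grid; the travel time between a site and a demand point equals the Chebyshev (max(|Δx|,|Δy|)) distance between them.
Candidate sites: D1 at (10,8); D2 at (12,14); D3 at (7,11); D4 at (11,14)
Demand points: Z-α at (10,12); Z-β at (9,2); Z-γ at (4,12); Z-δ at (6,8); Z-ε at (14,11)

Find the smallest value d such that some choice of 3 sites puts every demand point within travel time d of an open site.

Open {D1, D2, D3}.
  Farthest demand point is Z-β at travel time 6 (to D1); all others are ≤ 6.
With {D1, D2, D4} the worst case is 6.
With {D1, D3, D4} the worst case is 6.
No size-3 selection achieves below 6.

6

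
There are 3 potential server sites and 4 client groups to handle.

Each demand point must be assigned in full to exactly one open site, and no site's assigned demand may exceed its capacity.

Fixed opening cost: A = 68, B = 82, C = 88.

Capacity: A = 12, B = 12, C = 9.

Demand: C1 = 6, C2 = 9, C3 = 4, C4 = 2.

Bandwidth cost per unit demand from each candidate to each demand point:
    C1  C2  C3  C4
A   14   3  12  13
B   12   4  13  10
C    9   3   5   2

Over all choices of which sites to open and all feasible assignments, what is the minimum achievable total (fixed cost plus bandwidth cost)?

Open {A, B}; cheapest assignment that respects the capacities:
  A (cap 12, load 9): C2 — cost 9×3 = 27
  B (cap 12, load 12): C1, C3, C4 — cost 6×12 + 4×13 + 2×10 = 144
  Shipping 171, fixed 150 → total 321.
  Any other capacity-feasible assignment to {A, B} ships for at least 171.
Compare {A, C}: its best feasible assignment gives total 341.
Compare {B, C}: its best feasible assignment gives total 341.
Every other set of open sites that can feasibly serve all demand totals ≥ 341 even under its best assignment. Minimum: 321.

321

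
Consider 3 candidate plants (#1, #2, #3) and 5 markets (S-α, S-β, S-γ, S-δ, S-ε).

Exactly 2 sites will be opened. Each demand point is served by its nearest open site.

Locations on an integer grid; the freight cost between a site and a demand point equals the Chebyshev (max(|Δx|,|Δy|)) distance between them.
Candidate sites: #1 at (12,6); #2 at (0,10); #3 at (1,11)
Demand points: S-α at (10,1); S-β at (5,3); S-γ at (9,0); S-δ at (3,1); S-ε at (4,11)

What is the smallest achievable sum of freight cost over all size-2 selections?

Open {#1, #3}.
  S-α→#1 5, S-β→#1 7, S-γ→#1 6, S-δ→#1 9, S-ε→#3 3  ⇒ total 30.
Compare {#1, #2}: total 31.
Compare {#2, #3}: total 39.

30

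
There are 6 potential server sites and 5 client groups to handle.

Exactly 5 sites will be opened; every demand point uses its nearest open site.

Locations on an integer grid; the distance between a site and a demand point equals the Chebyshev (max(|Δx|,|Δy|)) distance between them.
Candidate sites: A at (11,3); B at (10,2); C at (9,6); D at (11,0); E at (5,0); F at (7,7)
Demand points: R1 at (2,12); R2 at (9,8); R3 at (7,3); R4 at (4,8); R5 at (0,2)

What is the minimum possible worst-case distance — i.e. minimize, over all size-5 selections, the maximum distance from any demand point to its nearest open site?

5

Open {A, B, C, E, F}.
  Farthest demand point is R1 at distance 5 (to F); all others are ≤ 5.
With {A, B, D, E, F} the worst case is 5.
With {A, C, D, E, F} the worst case is 5.
No size-5 selection achieves below 5.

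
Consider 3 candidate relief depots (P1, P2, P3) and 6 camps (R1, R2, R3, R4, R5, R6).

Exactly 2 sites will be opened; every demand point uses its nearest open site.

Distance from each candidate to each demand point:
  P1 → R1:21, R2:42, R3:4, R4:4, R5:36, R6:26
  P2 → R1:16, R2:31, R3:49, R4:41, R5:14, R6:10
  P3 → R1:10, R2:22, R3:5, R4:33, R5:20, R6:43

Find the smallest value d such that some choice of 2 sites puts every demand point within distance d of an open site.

Open {P1, P3}.
  Farthest demand point is R6 at distance 26 (to P1); all others are ≤ 26.
With {P1, P2} the worst case is 31.
With {P2, P3} the worst case is 33.
No size-2 selection achieves below 26.

26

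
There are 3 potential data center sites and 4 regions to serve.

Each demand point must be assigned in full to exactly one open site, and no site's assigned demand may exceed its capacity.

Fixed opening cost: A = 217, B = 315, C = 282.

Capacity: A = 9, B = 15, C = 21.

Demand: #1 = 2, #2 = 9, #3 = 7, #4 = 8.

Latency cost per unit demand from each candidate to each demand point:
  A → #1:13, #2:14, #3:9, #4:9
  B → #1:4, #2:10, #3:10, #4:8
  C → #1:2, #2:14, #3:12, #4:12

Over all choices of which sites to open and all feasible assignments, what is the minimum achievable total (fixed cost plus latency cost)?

785

Open {A, C}; cheapest assignment that respects the capacities:
  A (cap 9, load 8): #4 — cost 8×9 = 72
  C (cap 21, load 18): #1, #2, #3 — cost 2×2 + 9×14 + 7×12 = 214
  Shipping 286, fixed 499 → total 785.
  Any other capacity-feasible assignment to {A, C} ships for at least 286.
Compare {B, C}: its best feasible assignment gives total 861.
Compare {A, B, C}: its best feasible assignment gives total 1064.
Every other set of open sites that can feasibly serve all demand totals ≥ 861 even under its best assignment. Minimum: 785.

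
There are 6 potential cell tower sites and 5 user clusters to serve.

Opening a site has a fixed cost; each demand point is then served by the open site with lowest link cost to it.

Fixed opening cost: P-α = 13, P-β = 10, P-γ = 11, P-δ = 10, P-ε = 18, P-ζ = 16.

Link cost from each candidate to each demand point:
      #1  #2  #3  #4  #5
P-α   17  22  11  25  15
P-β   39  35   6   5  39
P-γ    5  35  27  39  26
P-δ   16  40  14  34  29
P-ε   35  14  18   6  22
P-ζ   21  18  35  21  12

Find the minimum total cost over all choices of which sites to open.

83

Open {P-β, P-γ, P-ζ}: assign each demand point to its cheapest open site.
  #1→P-γ 5, #2→P-ζ 18, #3→P-β 6, #4→P-β 5, #5→P-ζ 12
  link cost 46, fixed 37 → total 83.
Compare {P-α, P-β, P-γ}: link cost 53 + fixed 34 = 87.
Compare {P-α, P-β}: link cost 65 + fixed 23 = 88.
Compare {P-β, P-ζ}: link cost 62 + fixed 26 = 88.
All other subsets cost ≥ 87. Minimum total cost: 83.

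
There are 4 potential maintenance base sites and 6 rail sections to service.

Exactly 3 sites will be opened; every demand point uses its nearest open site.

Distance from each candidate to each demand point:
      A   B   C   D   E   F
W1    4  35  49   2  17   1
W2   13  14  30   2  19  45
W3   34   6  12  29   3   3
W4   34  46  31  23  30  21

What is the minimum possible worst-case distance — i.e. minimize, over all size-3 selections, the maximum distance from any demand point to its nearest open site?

Open {W1, W2, W3}.
  Farthest demand point is C at distance 12 (to W3); all others are ≤ 12.
With {W1, W3, W4} the worst case is 12.
With {W2, W3, W4} the worst case is 13.
No size-3 selection achieves below 12.

12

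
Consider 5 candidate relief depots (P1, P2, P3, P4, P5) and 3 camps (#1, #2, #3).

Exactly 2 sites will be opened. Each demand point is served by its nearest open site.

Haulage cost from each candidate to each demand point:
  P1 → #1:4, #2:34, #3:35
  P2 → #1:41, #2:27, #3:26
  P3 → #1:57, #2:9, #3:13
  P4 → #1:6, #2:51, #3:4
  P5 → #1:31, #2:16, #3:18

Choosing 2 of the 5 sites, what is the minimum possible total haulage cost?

19

Open {P3, P4}.
  #1→P4 6, #2→P3 9, #3→P4 4  ⇒ total 19.
Compare {P1, P3}: total 26.
Compare {P4, P5}: total 26.
No size-2 selection does better; minimum is 19.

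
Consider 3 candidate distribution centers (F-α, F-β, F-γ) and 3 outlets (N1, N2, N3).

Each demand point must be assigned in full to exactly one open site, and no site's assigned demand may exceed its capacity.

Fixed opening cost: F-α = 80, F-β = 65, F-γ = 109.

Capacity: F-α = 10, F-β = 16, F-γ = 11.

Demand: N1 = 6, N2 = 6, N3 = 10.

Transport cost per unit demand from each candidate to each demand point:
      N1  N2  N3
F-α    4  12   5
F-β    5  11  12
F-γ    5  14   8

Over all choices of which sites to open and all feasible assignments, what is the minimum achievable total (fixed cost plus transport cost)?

Open {F-α, F-β}; cheapest assignment that respects the capacities:
  F-α (cap 10, load 10): N3 — cost 10×5 = 50
  F-β (cap 16, load 12): N1, N2 — cost 6×5 + 6×11 = 96
  Shipping 146, fixed 145 → total 291.
  Any other capacity-feasible assignment to {F-α, F-β} ships for at least 146.
Compare {F-β, F-γ}: its best feasible assignment gives total 350.
Compare {F-α, F-β, F-γ}: its best feasible assignment gives total 400.
Every other set of open sites that can feasibly serve all demand totals ≥ 350 even under its best assignment. Minimum: 291.

291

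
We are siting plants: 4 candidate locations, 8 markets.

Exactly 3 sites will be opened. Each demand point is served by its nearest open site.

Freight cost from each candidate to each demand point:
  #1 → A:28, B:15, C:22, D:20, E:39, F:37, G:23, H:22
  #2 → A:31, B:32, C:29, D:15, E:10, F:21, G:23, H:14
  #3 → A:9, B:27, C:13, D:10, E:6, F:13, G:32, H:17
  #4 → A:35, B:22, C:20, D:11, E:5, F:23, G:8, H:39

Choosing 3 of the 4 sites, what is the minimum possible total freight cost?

Open {#1, #3, #4}.
  A→#3 9, B→#1 15, C→#3 13, D→#3 10, E→#4 5, F→#3 13, G→#4 8, H→#3 17  ⇒ total 90.
Compare {#2, #3, #4}: total 94.
Compare {#1, #2, #3}: total 103.
No size-3 selection does better; minimum is 90.

90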